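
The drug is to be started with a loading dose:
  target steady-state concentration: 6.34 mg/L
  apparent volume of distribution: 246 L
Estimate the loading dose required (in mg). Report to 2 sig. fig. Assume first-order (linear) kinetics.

LD = Css × Vd = 6.34 × 246 = 1560 mg

1600 mg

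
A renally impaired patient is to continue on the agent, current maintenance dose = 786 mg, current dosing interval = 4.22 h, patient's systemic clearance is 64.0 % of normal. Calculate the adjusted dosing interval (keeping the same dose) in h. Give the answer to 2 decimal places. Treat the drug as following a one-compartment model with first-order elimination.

6.59 h

To keep the same average steady-state level, dosing rate must scale with clearance.
CL ratio = 64.0 / 100 = 0.6400
New interval (same dose) = 4.22 / 0.6400 = 6.594 h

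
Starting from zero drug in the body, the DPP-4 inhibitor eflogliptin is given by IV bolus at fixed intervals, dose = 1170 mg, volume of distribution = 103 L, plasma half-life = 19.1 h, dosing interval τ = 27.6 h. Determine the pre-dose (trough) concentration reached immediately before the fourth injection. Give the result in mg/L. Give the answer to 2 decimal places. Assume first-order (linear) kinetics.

6.27 mg/L

C₀ per dose = Dose / Vd = 1170 / 103 = 11.36 mg/L
k = ln2 / t½ = 0.693147 / 19.1 = 0.03629 h⁻¹
Fraction remaining after one interval: r = e^(−kτ) = e^(−0.03629 × 27.6) = 0.3673
Before dose 4, 3 doses have been given (aged 1τ, 2τ, 3τ).
C_trough = C₀ × (r + r² + … + r^3) = C₀ × r(1−r^3)/(1−r)
        = 11.36 × 0.3673 × (1 − 0.04955) / (1 − 0.3673) = 6.268 mg/L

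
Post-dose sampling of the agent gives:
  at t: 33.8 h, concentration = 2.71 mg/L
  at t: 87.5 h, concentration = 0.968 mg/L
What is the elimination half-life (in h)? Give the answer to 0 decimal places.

36 h

k = ln(C₁/C₂) / (t₂ − t₁) = ln(2.71/0.968) / (87.5 − 33.8)
  = 1.029 / 53.70 = 0.01916 h⁻¹
t½ = ln2 / k = 0.693147 / 0.01916 = 36.18 h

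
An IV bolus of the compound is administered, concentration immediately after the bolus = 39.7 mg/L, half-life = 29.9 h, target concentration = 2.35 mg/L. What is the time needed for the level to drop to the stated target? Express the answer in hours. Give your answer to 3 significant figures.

k = ln2 / t½ = 0.693147 / 29.9 = 0.02318 h⁻¹
t = ln(C₀ / C) / k = ln(39.70 / 2.35) / 0.02318
  = ln(16.89) / 0.02318 = 2.827 / 0.02318 = 122.0 h

122 h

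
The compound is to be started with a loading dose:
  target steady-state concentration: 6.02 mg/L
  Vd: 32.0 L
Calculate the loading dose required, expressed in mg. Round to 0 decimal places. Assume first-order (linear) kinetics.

LD = Css × Vd = 6.02 × 32.0 = 192.6 mg

193 mg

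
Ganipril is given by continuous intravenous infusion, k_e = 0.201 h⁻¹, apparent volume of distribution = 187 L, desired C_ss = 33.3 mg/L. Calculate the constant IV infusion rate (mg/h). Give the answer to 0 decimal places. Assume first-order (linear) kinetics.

CL = k × Vd = 0.2010 × 187 = 37.59 L/h
At steady state, infusion rate R₀ = Css × CL = 33.3 × 37.59 = 1252 mg/h

1252 mg/h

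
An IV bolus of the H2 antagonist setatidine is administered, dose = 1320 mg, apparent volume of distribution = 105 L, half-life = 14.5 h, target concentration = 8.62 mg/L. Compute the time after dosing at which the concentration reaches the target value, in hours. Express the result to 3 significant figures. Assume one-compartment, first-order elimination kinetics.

C₀ = Dose / Vd = 1320 / 105 = 12.57 mg/L
k = ln2 / t½ = 0.693147 / 14.5 = 0.04780 h⁻¹
t = ln(C₀ / C) / k = ln(12.57 / 8.62) / 0.04780
  = ln(1.458) / 0.04780 = 0.3771 / 0.04780 = 7.889 h

7.89 h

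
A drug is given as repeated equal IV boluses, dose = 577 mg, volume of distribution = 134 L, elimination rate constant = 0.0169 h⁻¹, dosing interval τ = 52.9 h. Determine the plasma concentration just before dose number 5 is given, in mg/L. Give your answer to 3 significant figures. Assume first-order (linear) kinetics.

2.90 mg/L

C₀ per dose = Dose / Vd = 577 / 134 = 4.306 mg/L
Fraction remaining after one interval: r = e^(−kτ) = e^(−0.01690 × 52.9) = 0.4090
Before dose 5, 4 doses have been given (aged 1τ, 2τ, 3τ, 4τ).
C_trough = C₀ × (r + r² + … + r^4) = C₀ × r(1−r^4)/(1−r)
        = 4.306 × 0.4090 × (1 − 0.02798) / (1 − 0.4090) = 2.897 mg/L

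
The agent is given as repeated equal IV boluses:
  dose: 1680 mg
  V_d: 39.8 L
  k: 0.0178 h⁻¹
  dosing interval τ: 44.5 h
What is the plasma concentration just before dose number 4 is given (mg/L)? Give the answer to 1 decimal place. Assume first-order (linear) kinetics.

C₀ per dose = Dose / Vd = 1680 / 39.8 = 42.21 mg/L
Fraction remaining after one interval: r = e^(−kτ) = e^(−0.01780 × 44.5) = 0.4529
Before dose 4, 3 doses have been given (aged 1τ, 2τ, 3τ).
C_trough = C₀ × (r + r² + … + r^3) = C₀ × r(1−r^3)/(1−r)
        = 42.21 × 0.4529 × (1 − 0.09290) / (1 − 0.4529) = 31.70 mg/L

31.7 mg/L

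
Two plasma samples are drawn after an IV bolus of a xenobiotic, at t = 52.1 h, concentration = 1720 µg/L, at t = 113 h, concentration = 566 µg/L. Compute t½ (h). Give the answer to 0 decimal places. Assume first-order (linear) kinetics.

k = ln(C₁/C₂) / (t₂ − t₁) = ln(1720/566) / (113 − 52.1)
  = 1.111 / 60.90 = 0.01824 h⁻¹
t½ = ln2 / k = 0.693147 / 0.01824 = 38.00 h

38 h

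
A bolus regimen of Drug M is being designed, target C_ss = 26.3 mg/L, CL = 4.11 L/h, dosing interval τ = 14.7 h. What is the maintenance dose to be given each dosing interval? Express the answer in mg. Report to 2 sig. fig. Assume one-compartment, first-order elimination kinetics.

At steady state, Dose/τ = Css × CL.
Dose = Css × CL × τ = 26.3 × 4.110 × 14.7 = 1589 mg

1600 mg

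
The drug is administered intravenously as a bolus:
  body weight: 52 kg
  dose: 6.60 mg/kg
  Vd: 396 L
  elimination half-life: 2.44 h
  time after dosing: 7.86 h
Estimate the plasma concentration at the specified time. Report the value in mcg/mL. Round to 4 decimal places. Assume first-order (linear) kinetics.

Total dose = 6.60 × 52 = 343.2 mg
C₀ = Dose / Vd = 343.2 / 396 = 0.8667 mg/L
k = ln2 / t½ = 0.693147 / 2.44 = 0.2841 h⁻¹
C = C₀ · e^(−k·t) = 0.8667 × e^(−0.2841 × 7.86)
  = 0.8667 × 0.1072 = 0.09291 mg/L
(0.09291 mg/L = 0.09291 mcg/mL)

0.0929 mcg/mL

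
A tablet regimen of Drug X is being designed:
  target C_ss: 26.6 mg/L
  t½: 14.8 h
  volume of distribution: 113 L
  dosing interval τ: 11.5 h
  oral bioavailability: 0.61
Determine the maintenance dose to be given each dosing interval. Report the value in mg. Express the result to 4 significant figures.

k = ln2 / t½ = 0.693147 / 14.8 = 0.04683 h⁻¹
CL = k × Vd = 0.04683 × 113 = 5.292 L/h
At steady state, F × (Dose/τ) = Css × CL.
Dose = Css × CL × τ / F = 26.6 × 5.292 × 11.5 / 0.61 = 2654 mg

2654 mg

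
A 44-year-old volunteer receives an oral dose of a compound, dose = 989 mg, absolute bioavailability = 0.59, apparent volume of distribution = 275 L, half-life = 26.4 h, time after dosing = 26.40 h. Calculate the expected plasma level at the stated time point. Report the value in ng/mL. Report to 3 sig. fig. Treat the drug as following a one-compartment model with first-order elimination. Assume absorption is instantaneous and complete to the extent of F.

Amount reaching circulation = F × Dose = 0.59 × 989.0 = 583.5 mg
C₀ = F·Dose / Vd = 583.5 / 275 = 2.122 mg/L
k = ln2 / t½ = 0.693147 / 26.4 = 0.02626 h⁻¹
t / t½ = 26.40 / 26.4 = 1 half-lives
C = C₀ × (1/2)^1 = 2.122 × 0.5000 = 1.061 mg/L
Convert: 1.061 mg/L × 1000 = 1061 ng/mL

1060 ng/mL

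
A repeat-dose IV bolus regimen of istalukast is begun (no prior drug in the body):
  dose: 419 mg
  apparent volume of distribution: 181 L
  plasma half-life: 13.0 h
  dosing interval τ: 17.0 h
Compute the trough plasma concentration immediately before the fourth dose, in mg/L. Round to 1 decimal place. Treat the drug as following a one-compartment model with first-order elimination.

C₀ per dose = Dose / Vd = 419 / 181 = 2.315 mg/L
k = ln2 / t½ = 0.693147 / 13.0 = 0.05332 h⁻¹
Fraction remaining after one interval: r = e^(−kτ) = e^(−0.05332 × 17.0) = 0.4040
Before dose 4, 3 doses have been given (aged 1τ, 2τ, 3τ).
C_trough = C₀ × (r + r² + … + r^3) = C₀ × r(1−r^3)/(1−r)
        = 2.315 × 0.4040 × (1 − 0.06594) / (1 − 0.4040) = 1.466 mg/L

1.5 mg/L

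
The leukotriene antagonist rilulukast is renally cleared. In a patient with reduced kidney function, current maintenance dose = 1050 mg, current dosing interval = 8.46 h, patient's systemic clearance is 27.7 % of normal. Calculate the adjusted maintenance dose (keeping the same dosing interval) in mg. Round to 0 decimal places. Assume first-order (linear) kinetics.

To keep the same average steady-state level, dosing rate must scale with clearance.
CL ratio = 27.7 / 100 = 0.2770
New dose (same interval) = 1050 × 0.2770 = 290.9 mg

291 mg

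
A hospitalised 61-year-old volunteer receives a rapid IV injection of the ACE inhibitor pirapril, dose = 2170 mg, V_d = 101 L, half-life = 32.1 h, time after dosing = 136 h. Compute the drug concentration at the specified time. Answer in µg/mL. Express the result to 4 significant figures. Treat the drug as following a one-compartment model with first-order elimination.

C₀ = Dose / Vd = 2170 / 101 = 21.49 mg/L
k = ln2 / t½ = 0.693147 / 32.1 = 0.02159 h⁻¹
C = C₀ · e^(−k·t) = 21.49 × e^(−0.02159 × 136)
  = 21.49 × 0.05306 = 1.140 mg/L
(1.140 mg/L = 1.140 µg/mL)

1.140 µg/mL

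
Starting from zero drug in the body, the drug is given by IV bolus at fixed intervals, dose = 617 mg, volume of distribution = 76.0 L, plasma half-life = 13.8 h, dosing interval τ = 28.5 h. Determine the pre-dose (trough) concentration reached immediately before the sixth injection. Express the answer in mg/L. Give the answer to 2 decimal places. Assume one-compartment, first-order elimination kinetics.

C₀ per dose = Dose / Vd = 617 / 76.0 = 8.118 mg/L
k = ln2 / t½ = 0.693147 / 13.8 = 0.05023 h⁻¹
Fraction remaining after one interval: r = e^(−kτ) = e^(−0.05023 × 28.5) = 0.2389
Before dose 6, 5 doses have been given (aged 1τ, 2τ, 3τ, 4τ, 5τ).
C_trough = C₀ × (r + r² + … + r^5) = C₀ × r(1−r^5)/(1−r)
        = 8.118 × 0.2389 × (1 − 0.0007782) / (1 − 0.2389) = 2.546 mg/L

2.55 mg/L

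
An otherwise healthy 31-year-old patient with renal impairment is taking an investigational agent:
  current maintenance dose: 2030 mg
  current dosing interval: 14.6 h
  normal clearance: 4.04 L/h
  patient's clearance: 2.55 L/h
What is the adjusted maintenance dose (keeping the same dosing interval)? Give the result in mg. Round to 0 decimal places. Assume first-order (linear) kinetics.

To keep the same average steady-state level, dosing rate must scale with clearance.
CL ratio = 2.55 / 4.04 = 0.6312
New dose (same interval) = 2030 × 0.6312 = 1281 mg

1281 mg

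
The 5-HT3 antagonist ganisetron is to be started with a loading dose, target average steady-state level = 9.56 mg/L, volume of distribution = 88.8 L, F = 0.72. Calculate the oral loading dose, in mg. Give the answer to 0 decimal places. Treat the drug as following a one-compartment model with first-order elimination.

1179 mg

LD = Css × Vd / F = 9.56 × 88.8 / 0.72 = 1179 mg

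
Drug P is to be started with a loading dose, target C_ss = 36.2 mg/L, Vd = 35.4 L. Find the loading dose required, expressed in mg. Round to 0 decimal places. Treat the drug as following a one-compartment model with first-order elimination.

1281 mg

LD = Css × Vd = 36.2 × 35.4 = 1281 mg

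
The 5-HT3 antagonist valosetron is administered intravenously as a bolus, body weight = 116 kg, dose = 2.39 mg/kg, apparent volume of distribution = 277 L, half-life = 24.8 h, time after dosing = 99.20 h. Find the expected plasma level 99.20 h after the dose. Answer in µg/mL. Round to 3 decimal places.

Total dose = 2.39 × 116 = 277.2 mg
C₀ = Dose / Vd = 277.2 / 277 = 1.001 mg/L
k = ln2 / t½ = 0.693147 / 24.8 = 0.02795 h⁻¹
t / t½ = 99.20 / 24.8 = 4 half-lives
C = C₀ × (1/2)^4 = 1.001 × 0.06250 = 0.06256 mg/L
(0.06256 mg/L = 0.06256 µg/mL)

0.063 µg/mL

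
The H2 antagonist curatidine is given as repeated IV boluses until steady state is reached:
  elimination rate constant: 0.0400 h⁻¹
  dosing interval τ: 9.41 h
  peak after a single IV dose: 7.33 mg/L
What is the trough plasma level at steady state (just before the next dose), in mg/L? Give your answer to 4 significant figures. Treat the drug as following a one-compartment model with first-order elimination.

16.04 mg/L

e^(−kτ) = e^(−0.04000 × 9.41) = 0.6863
Accumulation ratio R = 1 / (1 − e^(−kτ)) = 1 / (1 − 0.6863) = 3.188
Steady-state trough = C₀ × R × e^(−kτ) = 7.33 × 3.188 × 0.6863 = 16.04 mg/L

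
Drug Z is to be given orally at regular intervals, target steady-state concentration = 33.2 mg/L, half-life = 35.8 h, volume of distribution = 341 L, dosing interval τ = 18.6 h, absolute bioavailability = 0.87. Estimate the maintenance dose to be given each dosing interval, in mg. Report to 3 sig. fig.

4690 mg

k = ln2 / t½ = 0.693147 / 35.8 = 0.01936 h⁻¹
CL = k × Vd = 0.01936 × 341 = 6.602 L/h
At steady state, F × (Dose/τ) = Css × CL.
Dose = Css × CL × τ / F = 33.2 × 6.602 × 18.6 / 0.87 = 4686 mg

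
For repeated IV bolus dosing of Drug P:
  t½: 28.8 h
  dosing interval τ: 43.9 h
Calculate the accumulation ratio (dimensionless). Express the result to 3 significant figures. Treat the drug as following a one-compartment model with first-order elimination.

1.53

k = ln2 / t½ = 0.693147 / 28.8 = 0.02407 h⁻¹
e^(−kτ) = e^(−0.02407 × 43.9) = 0.3476
Accumulation ratio R = 1 / (1 − e^(−kτ)) = 1 / (1 − 0.3476) = 1.533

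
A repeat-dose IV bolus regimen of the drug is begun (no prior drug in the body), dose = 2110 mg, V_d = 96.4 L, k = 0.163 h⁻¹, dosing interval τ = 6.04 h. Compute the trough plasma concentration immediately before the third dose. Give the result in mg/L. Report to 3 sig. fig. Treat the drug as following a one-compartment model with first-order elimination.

11.2 mg/L

C₀ per dose = Dose / Vd = 2110 / 96.4 = 21.89 mg/L
Fraction remaining after one interval: r = e^(−kτ) = e^(−0.1630 × 6.04) = 0.3736
Before dose 3, 2 doses have been given (aged 1τ, 2τ).
C_trough = C₀ × (r + r²) = 21.89 × (0.3736 + 0.1396) = 11.23 mg/L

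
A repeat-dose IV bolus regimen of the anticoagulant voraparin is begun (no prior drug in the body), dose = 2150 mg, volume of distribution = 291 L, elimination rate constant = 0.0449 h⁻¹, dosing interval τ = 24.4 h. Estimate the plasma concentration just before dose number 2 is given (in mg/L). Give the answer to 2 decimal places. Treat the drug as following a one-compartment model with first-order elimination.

2.47 mg/L

C₀ per dose = Dose / Vd = 2150 / 291 = 7.388 mg/L
Fraction remaining after one interval: r = e^(−kτ) = e^(−0.04490 × 24.4) = 0.3344
Before dose 2, 1 dose has been given (aged 1τ).
C_trough = C₀ × r = 7.388 × 0.3344 = 2.471 mg/L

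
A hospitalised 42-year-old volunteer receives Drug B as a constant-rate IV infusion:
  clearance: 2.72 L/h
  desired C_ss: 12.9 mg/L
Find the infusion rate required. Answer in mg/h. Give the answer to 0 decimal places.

At steady state, infusion rate R₀ = Css × CL = 12.9 × 2.720 = 35.09 mg/h

35 mg/h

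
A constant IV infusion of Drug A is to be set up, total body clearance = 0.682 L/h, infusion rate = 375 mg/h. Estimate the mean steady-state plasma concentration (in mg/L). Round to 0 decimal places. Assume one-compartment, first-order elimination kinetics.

550 mg/L

At steady state Css = R₀ / CL = 375 / 0.6820 = 549.9 mg/L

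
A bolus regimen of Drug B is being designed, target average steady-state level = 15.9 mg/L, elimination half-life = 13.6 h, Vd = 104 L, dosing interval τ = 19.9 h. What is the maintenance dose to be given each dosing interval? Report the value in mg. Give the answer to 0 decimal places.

k = ln2 / t½ = 0.693147 / 13.6 = 0.05097 h⁻¹
CL = k × Vd = 0.05097 × 104 = 5.301 L/h
At steady state, Dose/τ = Css × CL.
Dose = Css × CL × τ = 15.9 × 5.301 × 19.9 = 1677 mg

1677 mg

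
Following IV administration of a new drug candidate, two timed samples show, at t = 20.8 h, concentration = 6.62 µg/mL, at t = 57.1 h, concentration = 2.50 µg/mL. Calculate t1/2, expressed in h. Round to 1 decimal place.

k = ln(C₁/C₂) / (t₂ − t₁) = ln(6.62/2.50) / (57.1 − 20.8)
  = 0.9738 / 36.30 = 0.02683 h⁻¹
t½ = ln2 / k = 0.693147 / 0.02683 = 25.83 h

25.8 h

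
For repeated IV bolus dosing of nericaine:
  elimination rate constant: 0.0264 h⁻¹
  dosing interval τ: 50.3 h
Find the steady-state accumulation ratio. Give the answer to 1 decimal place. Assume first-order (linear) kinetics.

e^(−kτ) = e^(−0.02640 × 50.3) = 0.2650
Accumulation ratio R = 1 / (1 − e^(−kτ)) = 1 / (1 − 0.2650) = 1.361

1.4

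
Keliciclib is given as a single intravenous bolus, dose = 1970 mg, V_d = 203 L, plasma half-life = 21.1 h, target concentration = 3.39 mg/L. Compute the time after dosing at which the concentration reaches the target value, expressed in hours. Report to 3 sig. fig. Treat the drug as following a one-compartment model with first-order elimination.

32.0 h

C₀ = Dose / Vd = 1970 / 203 = 9.704 mg/L
k = ln2 / t½ = 0.693147 / 21.1 = 0.03285 h⁻¹
t = ln(C₀ / C) / k = ln(9.704 / 3.39) / 0.03285
  = ln(2.863) / 0.03285 = 1.052 / 0.03285 = 32.02 h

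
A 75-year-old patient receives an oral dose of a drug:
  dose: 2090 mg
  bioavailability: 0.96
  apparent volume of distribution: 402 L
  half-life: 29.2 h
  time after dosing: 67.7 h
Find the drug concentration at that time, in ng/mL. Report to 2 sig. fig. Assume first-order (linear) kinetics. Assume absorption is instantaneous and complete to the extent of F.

1000 ng/mL

Amount reaching circulation = F × Dose = 0.96 × 2090 = 2006 mg
C₀ = F·Dose / Vd = 2006 / 402 = 4.990 mg/L
k = ln2 / t½ = 0.693147 / 29.2 = 0.02374 h⁻¹
C = C₀ · e^(−k·t) = 4.990 × e^(−0.02374 × 67.7)
  = 4.990 × 0.2004 = 1.000 mg/L
Convert: 1.000 mg/L × 1000 = 1000 ng/mL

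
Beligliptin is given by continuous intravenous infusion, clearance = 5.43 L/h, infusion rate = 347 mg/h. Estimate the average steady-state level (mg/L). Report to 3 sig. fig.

At steady state Css = R₀ / CL = 347 / 5.430 = 63.90 mg/L

63.9 mg/L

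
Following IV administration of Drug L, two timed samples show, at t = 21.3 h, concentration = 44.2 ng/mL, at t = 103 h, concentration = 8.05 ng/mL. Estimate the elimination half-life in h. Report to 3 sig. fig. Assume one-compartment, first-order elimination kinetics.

k = ln(C₁/C₂) / (t₂ − t₁) = ln(44.2/8.05) / (103 − 21.3)
  = 1.703 / 81.70 = 0.02084 h⁻¹
t½ = ln2 / k = 0.693147 / 0.02084 = 33.26 h

33.3 h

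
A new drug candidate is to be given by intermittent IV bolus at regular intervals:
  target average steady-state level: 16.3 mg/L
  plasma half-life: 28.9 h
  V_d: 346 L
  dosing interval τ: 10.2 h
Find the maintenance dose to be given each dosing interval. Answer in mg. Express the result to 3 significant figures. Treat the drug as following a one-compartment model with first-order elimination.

k = ln2 / t½ = 0.693147 / 28.9 = 0.02398 h⁻¹
CL = k × Vd = 0.02398 × 346 = 8.297 L/h
At steady state, Dose/τ = Css × CL.
Dose = Css × CL × τ = 16.3 × 8.297 × 10.2 = 1379 mg

1380 mg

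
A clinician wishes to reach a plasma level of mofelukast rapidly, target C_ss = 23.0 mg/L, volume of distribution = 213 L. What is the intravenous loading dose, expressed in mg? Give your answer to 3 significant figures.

4900 mg

LD = Css × Vd = 23.0 × 213 = 4899 mg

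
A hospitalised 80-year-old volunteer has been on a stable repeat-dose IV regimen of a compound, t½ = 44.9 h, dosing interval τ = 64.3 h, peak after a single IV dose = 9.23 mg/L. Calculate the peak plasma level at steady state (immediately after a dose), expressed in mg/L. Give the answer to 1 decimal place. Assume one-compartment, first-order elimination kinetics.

k = ln2 / t½ = 0.693147 / 44.9 = 0.01544 h⁻¹
e^(−kτ) = e^(−0.01544 × 64.3) = 0.3705
Accumulation ratio R = 1 / (1 − e^(−kτ)) = 1 / (1 − 0.3705) = 1.589
Steady-state peak = C₀ × R = 9.23 × 1.589 = 14.67 mg/L

14.7 mg/L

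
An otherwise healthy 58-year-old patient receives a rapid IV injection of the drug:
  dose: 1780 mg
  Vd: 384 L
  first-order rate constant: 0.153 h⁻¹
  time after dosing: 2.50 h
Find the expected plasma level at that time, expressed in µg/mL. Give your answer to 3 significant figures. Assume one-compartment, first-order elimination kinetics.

3.16 µg/mL

C₀ = Dose / Vd = 1780 / 384 = 4.635 mg/L
C = C₀ · e^(−k·t) = 4.635 × e^(−0.1530 × 2.50)
  = 4.635 × 0.6822 = 3.162 mg/L
(3.162 mg/L = 3.162 µg/mL)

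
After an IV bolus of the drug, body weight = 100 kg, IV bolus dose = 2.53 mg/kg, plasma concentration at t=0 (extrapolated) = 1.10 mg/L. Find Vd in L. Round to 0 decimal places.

230 L

Dose = 2.53 × 100 = 253.0 mg
Vd = Dose / C₀ = 253.0 / 1.10 = 230.0 L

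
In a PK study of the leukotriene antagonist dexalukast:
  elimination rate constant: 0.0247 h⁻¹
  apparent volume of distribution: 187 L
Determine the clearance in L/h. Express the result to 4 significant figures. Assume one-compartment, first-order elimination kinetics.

4.619 L/h

CL = k × Vd = 0.0247 × 187 = 4.619 L/h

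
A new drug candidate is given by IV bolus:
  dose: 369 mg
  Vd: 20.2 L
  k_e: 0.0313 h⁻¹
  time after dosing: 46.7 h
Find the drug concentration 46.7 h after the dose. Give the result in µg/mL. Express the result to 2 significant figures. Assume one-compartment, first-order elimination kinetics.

C₀ = Dose / Vd = 369.0 / 20.2 = 18.27 mg/L
C = C₀ · e^(−k·t) = 18.27 × e^(−0.03130 × 46.7)
  = 18.27 × 0.2318 = 4.235 mg/L
(4.235 mg/L = 4.235 µg/mL)

4.2 µg/mL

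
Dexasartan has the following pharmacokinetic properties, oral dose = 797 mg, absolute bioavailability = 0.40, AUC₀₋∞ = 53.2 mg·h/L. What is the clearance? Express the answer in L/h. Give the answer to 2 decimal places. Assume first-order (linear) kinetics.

CL = F·Dose / AUC = 0.40 × 797 / 53.2 = 5.992 L/h

5.99 L/h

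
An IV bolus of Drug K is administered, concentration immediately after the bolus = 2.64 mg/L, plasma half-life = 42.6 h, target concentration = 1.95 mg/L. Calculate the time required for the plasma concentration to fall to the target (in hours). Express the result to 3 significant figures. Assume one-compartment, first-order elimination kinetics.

18.6 h

k = ln2 / t½ = 0.693147 / 42.6 = 0.01627 h⁻¹
t = ln(C₀ / C) / k = ln(2.640 / 1.95) / 0.01627
  = ln(1.354) / 0.01627 = 0.3031 / 0.01627 = 18.63 h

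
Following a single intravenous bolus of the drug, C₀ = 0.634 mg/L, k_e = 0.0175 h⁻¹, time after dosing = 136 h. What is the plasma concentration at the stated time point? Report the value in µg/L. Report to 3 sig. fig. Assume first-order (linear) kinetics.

C = C₀ · e^(−k·t) = 0.6340 × e^(−0.01750 × 136)
  = 0.6340 × 0.09255 = 0.05868 mg/L
Convert: 0.05868 mg/L × 1000 = 58.68 µg/L

58.7 µg/L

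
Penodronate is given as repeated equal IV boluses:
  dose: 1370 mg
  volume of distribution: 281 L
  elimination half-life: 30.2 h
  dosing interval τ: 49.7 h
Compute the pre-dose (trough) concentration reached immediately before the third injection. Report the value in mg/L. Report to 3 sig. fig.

2.06 mg/L

C₀ per dose = Dose / Vd = 1370 / 281 = 4.875 mg/L
k = ln2 / t½ = 0.693147 / 30.2 = 0.02295 h⁻¹
Fraction remaining after one interval: r = e^(−kτ) = e^(−0.02295 × 49.7) = 0.3196
Before dose 3, 2 doses have been given (aged 1τ, 2τ).
C_trough = C₀ × (r + r²) = 4.875 × (0.3196 + 0.1021) = 2.056 mg/L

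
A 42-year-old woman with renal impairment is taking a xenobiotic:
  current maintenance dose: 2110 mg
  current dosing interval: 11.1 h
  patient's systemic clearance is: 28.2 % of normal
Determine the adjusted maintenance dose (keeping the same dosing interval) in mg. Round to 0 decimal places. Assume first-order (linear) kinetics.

595 mg

To keep the same average steady-state level, dosing rate must scale with clearance.
CL ratio = 28.2 / 100 = 0.2820
New dose (same interval) = 2110 × 0.2820 = 595.0 mg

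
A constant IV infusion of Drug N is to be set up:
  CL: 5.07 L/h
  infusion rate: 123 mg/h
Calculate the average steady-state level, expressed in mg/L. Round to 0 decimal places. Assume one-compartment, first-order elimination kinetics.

24 mg/L

At steady state Css = R₀ / CL = 123 / 5.070 = 24.26 mg/L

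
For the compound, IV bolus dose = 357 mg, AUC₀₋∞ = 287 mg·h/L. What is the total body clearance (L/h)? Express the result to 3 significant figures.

1.24 L/h

CL = Dose / AUC = 357 / 287 = 1.244 L/h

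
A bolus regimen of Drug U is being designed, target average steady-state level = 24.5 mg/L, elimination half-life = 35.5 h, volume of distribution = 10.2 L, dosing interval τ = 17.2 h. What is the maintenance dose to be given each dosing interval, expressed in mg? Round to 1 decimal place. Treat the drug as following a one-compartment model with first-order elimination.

83.9 mg

k = ln2 / t½ = 0.693147 / 35.5 = 0.01953 h⁻¹
CL = k × Vd = 0.01953 × 10.2 = 0.1992 L/h
At steady state, Dose/τ = Css × CL.
Dose = Css × CL × τ = 24.5 × 0.1992 × 17.2 = 83.94 mg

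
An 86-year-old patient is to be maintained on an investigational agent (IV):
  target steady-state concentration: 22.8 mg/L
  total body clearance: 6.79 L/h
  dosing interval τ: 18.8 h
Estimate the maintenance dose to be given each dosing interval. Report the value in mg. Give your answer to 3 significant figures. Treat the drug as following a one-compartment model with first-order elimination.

2910 mg

At steady state, Dose/τ = Css × CL.
Dose = Css × CL × τ = 22.8 × 6.790 × 18.8 = 2910 mg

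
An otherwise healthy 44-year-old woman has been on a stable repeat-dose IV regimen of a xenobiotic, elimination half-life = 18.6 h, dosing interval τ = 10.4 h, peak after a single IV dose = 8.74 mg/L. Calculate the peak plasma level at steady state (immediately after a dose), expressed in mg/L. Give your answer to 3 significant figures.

k = ln2 / t½ = 0.693147 / 18.6 = 0.03727 h⁻¹
e^(−kτ) = e^(−0.03727 × 10.4) = 0.6787
Accumulation ratio R = 1 / (1 − e^(−kτ)) = 1 / (1 − 0.6787) = 3.112
Steady-state peak = C₀ × R = 8.74 × 3.112 = 27.20 mg/L

27.2 mg/L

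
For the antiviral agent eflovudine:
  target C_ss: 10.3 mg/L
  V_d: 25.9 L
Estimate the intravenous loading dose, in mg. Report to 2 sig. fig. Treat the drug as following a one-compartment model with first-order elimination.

LD = Css × Vd = 10.3 × 25.9 = 266.8 mg

270 mg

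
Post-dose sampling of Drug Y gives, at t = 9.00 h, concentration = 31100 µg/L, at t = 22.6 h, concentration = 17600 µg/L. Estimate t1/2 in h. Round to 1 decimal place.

16.6 h

k = ln(C₁/C₂) / (t₂ − t₁) = ln(31100/17600) / (22.6 − 9.00)
  = 0.5693 / 13.60 = 0.04186 h⁻¹
t½ = ln2 / k = 0.693147 / 0.04186 = 16.56 h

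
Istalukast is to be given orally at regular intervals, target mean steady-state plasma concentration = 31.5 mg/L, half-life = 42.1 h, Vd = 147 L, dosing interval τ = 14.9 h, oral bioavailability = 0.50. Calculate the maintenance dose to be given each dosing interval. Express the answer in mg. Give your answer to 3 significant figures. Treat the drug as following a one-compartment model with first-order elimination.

2270 mg

k = ln2 / t½ = 0.693147 / 42.1 = 0.01646 h⁻¹
CL = k × Vd = 0.01646 × 147 = 2.420 L/h
At steady state, F × (Dose/τ) = Css × CL.
Dose = Css × CL × τ / F = 31.5 × 2.420 × 14.9 / 0.50 = 2272 mg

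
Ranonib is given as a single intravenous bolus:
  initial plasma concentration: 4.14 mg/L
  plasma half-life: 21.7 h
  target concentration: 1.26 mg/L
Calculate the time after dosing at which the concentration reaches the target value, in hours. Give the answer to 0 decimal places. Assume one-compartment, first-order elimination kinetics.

k = ln2 / t½ = 0.693147 / 21.7 = 0.03194 h⁻¹
t = ln(C₀ / C) / k = ln(4.140 / 1.26) / 0.03194
  = ln(3.286) / 0.03194 = 1.190 / 0.03194 = 37.26 h

37 h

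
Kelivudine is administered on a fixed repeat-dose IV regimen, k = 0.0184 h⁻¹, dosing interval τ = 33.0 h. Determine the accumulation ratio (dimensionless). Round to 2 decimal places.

e^(−kτ) = e^(−0.01840 × 33.0) = 0.5449
Accumulation ratio R = 1 / (1 − e^(−kτ)) = 1 / (1 − 0.5449) = 2.197

2.20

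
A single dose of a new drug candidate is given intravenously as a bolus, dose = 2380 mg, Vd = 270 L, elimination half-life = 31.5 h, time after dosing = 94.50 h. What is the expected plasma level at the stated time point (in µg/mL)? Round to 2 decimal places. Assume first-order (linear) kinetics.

1.10 µg/mL

C₀ = Dose / Vd = 2380 / 270 = 8.815 mg/L
k = ln2 / t½ = 0.693147 / 31.5 = 0.02200 h⁻¹
t / t½ = 94.50 / 31.5 = 3 half-lives
C = C₀ × (1/2)^3 = 8.815 × 0.1250 = 1.102 mg/L
(1.102 mg/L = 1.102 µg/mL)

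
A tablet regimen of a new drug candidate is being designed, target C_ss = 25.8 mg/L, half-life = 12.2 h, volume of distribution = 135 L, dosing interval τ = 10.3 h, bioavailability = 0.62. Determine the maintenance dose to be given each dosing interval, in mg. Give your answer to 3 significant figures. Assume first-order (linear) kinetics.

k = ln2 / t½ = 0.693147 / 12.2 = 0.05682 h⁻¹
CL = k × Vd = 0.05682 × 135 = 7.671 L/h
At steady state, F × (Dose/τ) = Css × CL.
Dose = Css × CL × τ / F = 25.8 × 7.671 × 10.3 / 0.62 = 3288 mg

3290 mg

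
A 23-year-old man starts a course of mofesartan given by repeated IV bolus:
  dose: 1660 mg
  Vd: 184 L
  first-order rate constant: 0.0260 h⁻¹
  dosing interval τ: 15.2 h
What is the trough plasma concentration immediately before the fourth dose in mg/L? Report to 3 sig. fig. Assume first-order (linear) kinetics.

C₀ per dose = Dose / Vd = 1660 / 184 = 9.022 mg/L
Fraction remaining after one interval: r = e^(−kτ) = e^(−0.02600 × 15.2) = 0.6735
Before dose 4, 3 doses have been given (aged 1τ, 2τ, 3τ).
C_trough = C₀ × (r + r² + … + r^3) = C₀ × r(1−r^3)/(1−r)
        = 9.022 × 0.6735 × (1 − 0.3055) / (1 − 0.6735) = 12.92 mg/L

12.9 mg/L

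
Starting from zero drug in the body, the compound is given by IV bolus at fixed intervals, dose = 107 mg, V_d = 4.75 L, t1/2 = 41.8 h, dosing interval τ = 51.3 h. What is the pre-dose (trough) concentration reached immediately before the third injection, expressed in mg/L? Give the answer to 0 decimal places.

14 mg/L

C₀ per dose = Dose / Vd = 107 / 4.75 = 22.53 mg/L
k = ln2 / t½ = 0.693147 / 41.8 = 0.01658 h⁻¹
Fraction remaining after one interval: r = e^(−kτ) = e^(−0.01658 × 51.3) = 0.4272
Before dose 3, 2 doses have been given (aged 1τ, 2τ).
C_trough = C₀ × (r + r²) = 22.53 × (0.4272 + 0.1825) = 13.74 mg/L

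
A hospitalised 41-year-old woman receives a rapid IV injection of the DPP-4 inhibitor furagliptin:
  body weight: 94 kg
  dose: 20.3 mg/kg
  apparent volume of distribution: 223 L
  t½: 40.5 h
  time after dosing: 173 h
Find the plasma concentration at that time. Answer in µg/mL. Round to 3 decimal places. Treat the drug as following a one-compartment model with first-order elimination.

Total dose = 20.3 × 94 = 1908 mg
C₀ = Dose / Vd = 1908 / 223 = 8.556 mg/L
k = ln2 / t½ = 0.693147 / 40.5 = 0.01711 h⁻¹
C = C₀ · e^(−k·t) = 8.556 × e^(−0.01711 × 173)
  = 8.556 × 0.05182 = 0.4434 mg/L
(0.4434 mg/L = 0.4434 µg/mL)

0.443 µg/mL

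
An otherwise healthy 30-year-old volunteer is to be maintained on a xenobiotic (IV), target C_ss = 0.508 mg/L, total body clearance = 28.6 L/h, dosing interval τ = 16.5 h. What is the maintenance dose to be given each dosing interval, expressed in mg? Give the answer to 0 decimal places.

240 mg

At steady state, Dose/τ = Css × CL.
Dose = Css × CL × τ = 0.508 × 28.60 × 16.5 = 239.7 mg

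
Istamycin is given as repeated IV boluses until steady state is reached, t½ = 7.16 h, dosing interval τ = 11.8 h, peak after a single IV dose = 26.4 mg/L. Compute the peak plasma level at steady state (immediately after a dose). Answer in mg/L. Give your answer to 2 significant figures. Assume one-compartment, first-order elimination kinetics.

k = ln2 / t½ = 0.693147 / 7.16 = 0.09681 h⁻¹
e^(−kτ) = e^(−0.09681 × 11.8) = 0.3191
Accumulation ratio R = 1 / (1 − e^(−kτ)) = 1 / (1 − 0.3191) = 1.469
Steady-state peak = C₀ × R = 26.4 × 1.469 = 38.78 mg/L

39 mg/L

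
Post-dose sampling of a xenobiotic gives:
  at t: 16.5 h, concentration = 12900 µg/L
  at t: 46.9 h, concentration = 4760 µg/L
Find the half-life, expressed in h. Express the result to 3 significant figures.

k = ln(C₁/C₂) / (t₂ − t₁) = ln(12900/4760) / (46.9 − 16.5)
  = 0.9970 / 30.40 = 0.03280 h⁻¹
t½ = ln2 / k = 0.693147 / 0.03280 = 21.13 h

21.1 h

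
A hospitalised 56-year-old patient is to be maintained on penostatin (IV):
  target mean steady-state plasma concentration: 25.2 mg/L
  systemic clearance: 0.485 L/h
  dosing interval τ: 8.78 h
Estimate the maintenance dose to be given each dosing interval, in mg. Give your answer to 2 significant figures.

110 mg

At steady state, Dose/τ = Css × CL.
Dose = Css × CL × τ = 25.2 × 0.4850 × 8.78 = 107.3 mg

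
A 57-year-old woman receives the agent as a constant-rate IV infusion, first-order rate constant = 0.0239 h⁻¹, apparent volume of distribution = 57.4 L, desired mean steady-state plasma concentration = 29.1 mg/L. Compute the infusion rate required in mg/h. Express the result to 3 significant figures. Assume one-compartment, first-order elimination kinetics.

CL = k × Vd = 0.02390 × 57.4 = 1.372 L/h
At steady state, infusion rate R₀ = Css × CL = 29.1 × 1.372 = 39.93 mg/h

39.9 mg/h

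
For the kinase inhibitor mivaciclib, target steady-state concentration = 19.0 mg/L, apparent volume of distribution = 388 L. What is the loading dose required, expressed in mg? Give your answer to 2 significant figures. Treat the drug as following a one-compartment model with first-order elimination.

LD = Css × Vd = 19.0 × 388 = 7372 mg

7400 mg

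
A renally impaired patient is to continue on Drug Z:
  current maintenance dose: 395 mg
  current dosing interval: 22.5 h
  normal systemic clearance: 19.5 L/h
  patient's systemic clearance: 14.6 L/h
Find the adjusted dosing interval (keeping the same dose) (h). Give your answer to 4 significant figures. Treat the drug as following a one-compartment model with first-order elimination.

To keep the same average steady-state level, dosing rate must scale with clearance.
CL ratio = 14.6 / 19.5 = 0.7487
New interval (same dose) = 22.5 / 0.7487 = 30.05 h

30.05 h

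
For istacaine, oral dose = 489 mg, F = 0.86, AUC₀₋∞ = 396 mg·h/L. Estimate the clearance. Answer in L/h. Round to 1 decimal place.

1.1 L/h

CL = F·Dose / AUC = 0.86 × 489 / 396 = 1.062 L/h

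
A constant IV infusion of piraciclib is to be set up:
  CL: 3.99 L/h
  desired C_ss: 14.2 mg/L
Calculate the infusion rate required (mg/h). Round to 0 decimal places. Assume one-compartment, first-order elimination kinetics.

At steady state, infusion rate R₀ = Css × CL = 14.2 × 3.990 = 56.66 mg/h

57 mg/h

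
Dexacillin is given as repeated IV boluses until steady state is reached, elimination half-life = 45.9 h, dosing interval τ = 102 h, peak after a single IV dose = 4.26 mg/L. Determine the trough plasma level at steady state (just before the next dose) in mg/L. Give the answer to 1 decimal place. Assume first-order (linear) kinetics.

1.2 mg/L

k = ln2 / t½ = 0.693147 / 45.9 = 0.01510 h⁻¹
e^(−kτ) = e^(−0.01510 × 102) = 0.2143
Accumulation ratio R = 1 / (1 − e^(−kτ)) = 1 / (1 − 0.2143) = 1.273
Steady-state trough = C₀ × R × e^(−kτ) = 4.26 × 1.273 × 0.2143 = 1.162 mg/L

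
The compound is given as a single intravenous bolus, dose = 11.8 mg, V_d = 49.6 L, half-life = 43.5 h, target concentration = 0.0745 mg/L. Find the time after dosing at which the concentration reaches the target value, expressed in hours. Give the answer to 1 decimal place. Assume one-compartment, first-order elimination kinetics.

72.9 h

C₀ = Dose / Vd = 11.80 / 49.6 = 0.2379 mg/L
k = ln2 / t½ = 0.693147 / 43.5 = 0.01593 h⁻¹
t = ln(C₀ / C) / k = ln(0.2379 / 0.0745) / 0.01593
  = ln(3.193) / 0.01593 = 1.161 / 0.01593 = 72.88 h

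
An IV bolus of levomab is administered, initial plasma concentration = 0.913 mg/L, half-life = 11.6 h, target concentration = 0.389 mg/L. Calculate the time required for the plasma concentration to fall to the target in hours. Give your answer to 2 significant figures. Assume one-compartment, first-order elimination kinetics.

k = ln2 / t½ = 0.693147 / 11.6 = 0.05975 h⁻¹
t = ln(C₀ / C) / k = ln(0.9130 / 0.389) / 0.05975
  = ln(2.347) / 0.05975 = 0.8531 / 0.05975 = 14.28 h

14 h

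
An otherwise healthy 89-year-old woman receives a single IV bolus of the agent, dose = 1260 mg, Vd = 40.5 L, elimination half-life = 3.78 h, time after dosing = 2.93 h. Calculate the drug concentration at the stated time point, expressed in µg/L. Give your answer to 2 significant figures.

18000 µg/L

C₀ = Dose / Vd = 1260 / 40.5 = 31.11 mg/L
k = ln2 / t½ = 0.693147 / 3.78 = 0.1834 h⁻¹
C = C₀ · e^(−k·t) = 31.11 × e^(−0.1834 × 2.93)
  = 31.11 × 0.5843 = 18.18 mg/L
Convert: 18.18 mg/L × 1000 = 18180 µg/L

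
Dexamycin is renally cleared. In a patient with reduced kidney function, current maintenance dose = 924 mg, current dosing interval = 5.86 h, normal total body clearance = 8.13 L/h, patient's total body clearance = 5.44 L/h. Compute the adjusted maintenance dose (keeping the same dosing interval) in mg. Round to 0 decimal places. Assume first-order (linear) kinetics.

618 mg

To keep the same average steady-state level, dosing rate must scale with clearance.
CL ratio = 5.44 / 8.13 = 0.6691
New dose (same interval) = 924 × 0.6691 = 618.2 mg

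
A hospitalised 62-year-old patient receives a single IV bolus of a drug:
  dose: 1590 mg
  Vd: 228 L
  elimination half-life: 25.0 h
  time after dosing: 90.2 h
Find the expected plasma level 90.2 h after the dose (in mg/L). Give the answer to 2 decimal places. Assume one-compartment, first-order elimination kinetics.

C₀ = Dose / Vd = 1590 / 228 = 6.974 mg/L
k = ln2 / t½ = 0.693147 / 25.0 = 0.02773 h⁻¹
C = C₀ · e^(−k·t) = 6.974 × e^(−0.02773 × 90.2)
  = 6.974 × 0.08198 = 0.5717 mg/L

0.57 mg/L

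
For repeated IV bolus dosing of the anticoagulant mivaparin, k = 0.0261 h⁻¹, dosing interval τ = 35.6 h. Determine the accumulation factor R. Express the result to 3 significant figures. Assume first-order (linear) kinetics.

1.65

e^(−kτ) = e^(−0.02610 × 35.6) = 0.3949
Accumulation ratio R = 1 / (1 − e^(−kτ)) = 1 / (1 − 0.3949) = 1.653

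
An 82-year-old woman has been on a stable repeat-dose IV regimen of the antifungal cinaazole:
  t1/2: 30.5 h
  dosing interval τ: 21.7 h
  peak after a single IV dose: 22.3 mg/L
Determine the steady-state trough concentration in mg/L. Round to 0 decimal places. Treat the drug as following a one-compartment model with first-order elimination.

k = ln2 / t½ = 0.693147 / 30.5 = 0.02273 h⁻¹
e^(−kτ) = e^(−0.02273 × 21.7) = 0.6106
Accumulation ratio R = 1 / (1 − e^(−kτ)) = 1 / (1 − 0.6106) = 2.568
Steady-state trough = C₀ × R × e^(−kτ) = 22.3 × 2.568 × 0.6106 = 34.97 mg/L

35 mg/L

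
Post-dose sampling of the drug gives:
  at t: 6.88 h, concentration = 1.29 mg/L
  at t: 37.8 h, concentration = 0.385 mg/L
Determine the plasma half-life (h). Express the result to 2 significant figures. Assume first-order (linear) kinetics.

k = ln(C₁/C₂) / (t₂ − t₁) = ln(1.29/0.385) / (37.8 − 6.88)
  = 1.209 / 30.92 = 0.03910 h⁻¹
t½ = ln2 / k = 0.693147 / 0.03910 = 17.73 h

18 h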